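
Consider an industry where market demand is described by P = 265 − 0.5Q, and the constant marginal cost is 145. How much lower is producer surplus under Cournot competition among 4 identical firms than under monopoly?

A monopolist chooses Q where MR = MC. MR = 265 − Q; setting this equal to 145 gives Q = 120 and P = 205.
PS = (205 − 145)·120 = 7200.
With 4 symmetric Cournot firms, each firm's FOC gives 265 − 2.5q = 145, so q = 48, Q = 4·48 = 192, and P = 169.
PS = (169 − 145)·192 = 4608.
Change in producer surplus: 4608 − 7200 = −2592.

PS falls by 2592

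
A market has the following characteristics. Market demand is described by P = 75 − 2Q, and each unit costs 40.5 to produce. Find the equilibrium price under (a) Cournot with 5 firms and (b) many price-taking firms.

Cournot with 5 identical firms: the symmetric best-response condition is 75 − 12q = 40.5. Each firm produces q = 2.875, total output Q = 14.375, price P = 46.25.
Under competition P = MC = 40.5, so Q = (75 − 40.5)/2 = 17.25.

Cournot: P = 46.25; Competition: P = 40.5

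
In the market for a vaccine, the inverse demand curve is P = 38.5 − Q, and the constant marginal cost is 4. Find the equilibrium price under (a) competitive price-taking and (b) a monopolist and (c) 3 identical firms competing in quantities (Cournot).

Under competition P = MC = 4, so Q = (38.5 − 4)/1 = 34.5.
Monopoly sets MR = MC: 38.5 − 2Q = 4 ⇒ Q = 17.25, P = 38.5 − 17.25 = 21.25.
Cournot with 3 identical firms: the symmetric best-response condition is 38.5 − 4q = 4. Each firm produces q = 8.625, total output Q = 25.875, price P = 12.625.

Competition: P = 4; Monopoly: P = 21.25; Cournot: P = 12.625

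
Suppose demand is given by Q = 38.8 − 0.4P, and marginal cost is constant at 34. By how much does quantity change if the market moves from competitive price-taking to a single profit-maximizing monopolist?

Quantity falls by 12.6

Inverting demand: P = 97 − 2.5Q.
Perfect competition: P = MC = 34, so 97 − 2.5Q = 34 and Q = 25.2.
Monopoly sets MR = MC: 97 − 5Q = 34 ⇒ Q = 12.6, P = 97 − 2.5·12.6 = 65.5.
Change in quantity: 12.6 − 25.2 = −12.6.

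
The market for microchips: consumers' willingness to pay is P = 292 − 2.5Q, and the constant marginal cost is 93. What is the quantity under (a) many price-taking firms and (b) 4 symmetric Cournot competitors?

Competition: Q = 79.6; Cournot: Q = 63.68

Under competition P = MC = 93, so Q = (292 − 93)/2.5 = 79.6.
In a 4-firm Cournot equilibrium, symmetry and the first-order condition give q = (292 − 93)/(12.5) = 15.92. So Q = 63.68 and P = 132.8.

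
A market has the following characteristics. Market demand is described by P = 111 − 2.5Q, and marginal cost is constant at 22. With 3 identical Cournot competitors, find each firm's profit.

π_i = 198.025

In a 3-firm Cournot equilibrium, symmetry and the first-order condition give q = (111 − 22)/(10) = 8.9. So Q = 26.7 and P = 44.25.
Each firm's profit = (44.25 − 22)·8.9 = 198.025.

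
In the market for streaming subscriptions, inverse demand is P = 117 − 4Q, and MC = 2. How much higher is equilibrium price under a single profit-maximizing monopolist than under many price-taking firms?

P rises by 57.5

Competitive firms price at marginal cost: P = 2, giving Q = 28.75.
The monopolist equates marginal revenue to marginal cost: 117 − 8Q = 2, so Q = 14.375. From demand, P = 59.5.
Change in equilibrium price: 59.5 − 2 = 57.5.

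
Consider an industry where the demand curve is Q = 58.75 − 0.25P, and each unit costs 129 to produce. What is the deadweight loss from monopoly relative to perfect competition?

DWL = 351.125

Inverting demand: P = 235 − 4Q.
Perfect competition: P = MC = 129, so 235 − 4Q = 129 and Q = 26.5.
The monopolist equates marginal revenue to marginal cost: 235 − 8Q = 129, so Q = 13.25. From demand, P = 182.
DWL is the triangle between Q = 13.25 and Q = 26.5: ½·(26.5 − 13.25)·(182 − 129) = 351.125.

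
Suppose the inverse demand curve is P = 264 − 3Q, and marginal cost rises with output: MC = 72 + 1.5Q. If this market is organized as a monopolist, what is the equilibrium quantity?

Q = 25.6

The monopolist equates marginal revenue to marginal cost: 264 − 6Q = 72 + 1.5Q, so Q = 25.6. From demand, P = 187.2.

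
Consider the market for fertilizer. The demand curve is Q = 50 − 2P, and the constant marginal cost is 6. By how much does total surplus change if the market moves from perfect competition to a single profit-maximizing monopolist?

Inverting demand: P = 25 − 0.5Q.
Competitive firms price at marginal cost: P = 6, giving Q = 38.
CS = ½·(25 − 6)·38 = 361; PS = (6 − 6)·38 = 0; TS = 361.
The monopolist equates marginal revenue to marginal cost: 25 − Q = 6, so Q = 19. From demand, P = 15.5.
CS = ½·(25 − 15.5)·19 = 90.25; PS = (15.5 − 6)·19 = 180.5; TS = 270.75.
Change in total surplus: 270.75 − 361 = −90.25.

TS falls by 90.25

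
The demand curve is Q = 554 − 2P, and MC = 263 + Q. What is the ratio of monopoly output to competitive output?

Inverting demand: P = 277 − 0.5Q.
The monopolist equates marginal revenue to marginal cost: 277 − Q = 263 + Q, so Q = 7. From demand, P = 273.5.
Competitive equilibrium sets price equal to marginal cost: 277 − 0.5Q = 263 + Q, so Q = 28/3 and P = 817/3.
Ratio Q_m/Q_c = 7/(28/3) = 0.75.

Q_m/Q_c = 0.75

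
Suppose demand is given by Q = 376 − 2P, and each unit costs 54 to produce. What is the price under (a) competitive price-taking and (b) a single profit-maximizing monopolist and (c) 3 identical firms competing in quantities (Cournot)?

Inverting demand: P = 188 − 0.5Q.
Under competition P = MC = 54, so Q = (188 − 54)/0.5 = 268.
A monopolist chooses Q where MR = MC. MR = 188 − Q; setting this equal to 54 gives Q = 134 and P = 121.
Cournot with 3 identical firms: the symmetric best-response condition is 188 − 2q = 54. Each firm produces q = 67, total output Q = 201, price P = 87.5.

Competition: P = 54; Monopoly: P = 121; Cournot: P = 87.5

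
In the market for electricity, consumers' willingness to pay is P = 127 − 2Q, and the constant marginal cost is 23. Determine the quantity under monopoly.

Q = 26

The monopolist equates marginal revenue to marginal cost: 127 − 4Q = 23, so Q = 26. From demand, P = 75.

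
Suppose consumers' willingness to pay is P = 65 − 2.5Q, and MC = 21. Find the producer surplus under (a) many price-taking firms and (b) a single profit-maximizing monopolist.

Competition: PS = 0; Monopoly: PS = 193.6

Competitive firms price at marginal cost: P = 21, giving Q = 17.6.
PS = (21 − 21)·17.6 = 0.
Monopoly sets MR = MC: 65 − 5Q = 21 ⇒ Q = 8.8, P = 65 − 2.5·8.8 = 43.
PS = (43 − 21)·8.8 = 193.6.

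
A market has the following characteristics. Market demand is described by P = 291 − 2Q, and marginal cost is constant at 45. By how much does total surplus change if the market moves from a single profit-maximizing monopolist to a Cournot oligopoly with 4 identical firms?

Total surplus rises by 3177.09

Monopoly sets MR = MC: 291 − 4Q = 45 ⇒ Q = 61.5, P = 291 − 2·61.5 = 168.
CS = ½·(291 − 168)·61.5 = 3782.25; PS = (168 − 45)·61.5 = 7564.5; TS = 11346.75.
Cournot with 4 identical firms: the symmetric best-response condition is 291 − 10q = 45. Each firm produces q = 24.6, total output Q = 98.4, price P = 94.2.
CS = ½·(291 − 94.2)·98.4 = 9682.56; PS = (94.2 − 45)·98.4 = 4841.28; TS = 14523.84.
Change in total surplus: 14523.84 − 11346.75 = 3177.09.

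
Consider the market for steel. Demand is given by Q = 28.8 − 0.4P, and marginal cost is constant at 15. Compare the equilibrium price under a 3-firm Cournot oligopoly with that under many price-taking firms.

Inverting demand: P = 72 − 2.5Q.
Cournot with 3 identical firms: the symmetric best-response condition is 72 − 10q = 15. Each firm produces q = 5.7, total output Q = 17.1, price P = 29.25.
Perfect competition: P = MC = 15, so 72 − 2.5Q = 15 and Q = 22.8.

Cournot: P = 29.25; Competition: P = 15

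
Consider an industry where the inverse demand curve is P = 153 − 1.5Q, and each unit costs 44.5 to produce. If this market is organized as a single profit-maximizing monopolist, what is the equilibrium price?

The monopolist equates marginal revenue to marginal cost: 153 − 3Q = 44.5, so Q = 217/6. From demand, P = 98.75.

P = 98.75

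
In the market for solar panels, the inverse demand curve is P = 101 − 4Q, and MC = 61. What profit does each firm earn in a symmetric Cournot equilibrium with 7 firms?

π_i = 6.25

With 7 symmetric Cournot firms, each firm's FOC gives 101 − 32q = 61, so q = 1.25, Q = 7·1.25 = 8.75, and P = 66.
Each firm's profit = (66 − 61)·1.25 = 6.25.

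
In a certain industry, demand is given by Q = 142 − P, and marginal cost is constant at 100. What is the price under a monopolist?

P = 121

Inverting demand: P = 142 − Q.
A monopolist chooses Q where MR = MC. MR = 142 − 2Q; setting this equal to 100 gives Q = 21 and P = 121.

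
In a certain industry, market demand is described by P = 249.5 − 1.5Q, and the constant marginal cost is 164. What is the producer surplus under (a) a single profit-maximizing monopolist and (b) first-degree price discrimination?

The monopolist equates marginal revenue to marginal cost: 249.5 − 3Q = 164, so Q = 28.5. From demand, P = 206.75.
PS = (206.75 − 164)·28.5 = 1218.375.
With perfect price discrimination, output is the efficient level Q = 57 (where demand meets MC), but every buyer pays their willingness to pay: CS = 0 and PS = total surplus.
PS = ½·(249.5 − 164)·57 = 2436.75.

Monopoly: PS = 1218.375; Perfect PD: PS = 2436.75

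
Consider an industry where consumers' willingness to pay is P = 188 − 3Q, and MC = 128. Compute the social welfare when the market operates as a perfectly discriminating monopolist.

TS = 600

With perfect price discrimination, output is the efficient level Q = 20 (where demand meets MC), but every buyer pays their willingness to pay: CS = 0 and PS = total surplus.
TS = 600 (equal to competitive TS).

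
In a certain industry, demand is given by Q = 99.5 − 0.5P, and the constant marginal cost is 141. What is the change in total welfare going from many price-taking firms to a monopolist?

Inverting demand: P = 199 − 2Q.
Perfect competition: P = MC = 141, so 199 − 2Q = 141 and Q = 29.
CS = ½·(199 − 141)·29 = 841; PS = (141 − 141)·29 = 0; TS = 841.
Monopoly sets MR = MC: 199 − 4Q = 141 ⇒ Q = 14.5, P = 199 − 2·14.5 = 170.
CS = ½·(199 − 170)·14.5 = 210.25; PS = (170 − 141)·14.5 = 420.5; TS = 630.75.
Change in total welfare: 630.75 − 841 = −210.25.

TS falls by 210.25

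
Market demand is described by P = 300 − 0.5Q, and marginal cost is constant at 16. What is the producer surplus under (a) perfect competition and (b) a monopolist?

Under competition P = MC = 16, so Q = (300 − 16)/0.5 = 568.
PS = (16 − 16)·568 = 0.
A monopolist chooses Q where MR = MC. MR = 300 − Q; setting this equal to 16 gives Q = 284 and P = 158.
PS = (158 − 16)·284 = 40328.

Competition: PS = 0; Monopoly: PS = 40328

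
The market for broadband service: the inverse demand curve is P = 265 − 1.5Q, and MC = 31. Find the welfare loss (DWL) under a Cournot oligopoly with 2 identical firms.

DWL = 2028

Competitive firms price at marginal cost: P = 31, giving Q = 156.
In a 2-firm Cournot equilibrium, symmetry and the first-order condition give q = (265 − 31)/(4.5) = 52. So Q = 104 and P = 109.
DWL is the triangle between Q = 104 and Q = 156: ½·(156 − 104)·(109 − 31) = 2028.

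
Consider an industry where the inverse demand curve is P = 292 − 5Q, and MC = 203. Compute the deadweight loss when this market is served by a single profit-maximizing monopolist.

Under competition P = MC = 203, so Q = (292 − 203)/5 = 17.8.
The monopolist equates marginal revenue to marginal cost: 292 − 10Q = 203, so Q = 8.9. From demand, P = 247.5.
DWL is the triangle between Q = 8.9 and Q = 17.8: ½·(17.8 − 8.9)·(247.5 − 203) = 198.025.

DWL = 198.025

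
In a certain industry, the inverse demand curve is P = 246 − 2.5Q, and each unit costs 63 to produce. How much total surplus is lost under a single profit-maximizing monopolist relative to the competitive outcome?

Competitive firms price at marginal cost: P = 63, giving Q = 73.2.
Monopoly sets MR = MC: 246 − 5Q = 63 ⇒ Q = 36.6, P = 246 − 2.5·36.6 = 154.5.
DWL is the triangle between Q = 36.6 and Q = 73.2: ½·(73.2 − 36.6)·(154.5 − 63) = 1674.45.

DWL = 1674.45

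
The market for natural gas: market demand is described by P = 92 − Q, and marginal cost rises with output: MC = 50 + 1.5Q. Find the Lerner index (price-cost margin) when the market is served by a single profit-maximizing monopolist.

The monopolist equates marginal revenue to marginal cost: 92 − 2Q = 50 + 1.5Q, so Q = 12. From demand, P = 80.
Lerner index = (P − MC)/P = (80 − 68)/80 = 0.15.

Lerner index = 0.15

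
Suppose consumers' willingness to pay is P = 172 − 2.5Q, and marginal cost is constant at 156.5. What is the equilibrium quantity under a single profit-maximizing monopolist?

Q = 3.1

Monopoly sets MR = MC: 172 − 5Q = 156.5 ⇒ Q = 3.1, P = 172 − 2.5·3.1 = 164.25.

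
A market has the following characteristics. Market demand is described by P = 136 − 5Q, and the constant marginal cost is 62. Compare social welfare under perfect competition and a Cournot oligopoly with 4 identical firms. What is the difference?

Social welfare falls by 21.904

Under competition P = MC = 62, so Q = (136 − 62)/5 = 14.8.
CS = ½·(136 − 62)·14.8 = 547.6; PS = (62 − 62)·14.8 = 0; TS = 547.6.
In a 4-firm Cournot equilibrium, symmetry and the first-order condition give q = (136 − 62)/(25) = 2.96. So Q = 11.84 and P = 76.8.
CS = ½·(136 − 76.8)·11.84 = 350.464; PS = (76.8 − 62)·11.84 = 175.232; TS = 525.696.
Change in social welfare: 525.696 − 547.6 = −21.904.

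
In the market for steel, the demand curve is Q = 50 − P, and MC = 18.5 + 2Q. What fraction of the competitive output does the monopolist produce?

Q_m/Q_c = 0.75

Inverting demand: P = 50 − Q.
Monopoly sets MR = MC: 50 − 2Q = 18.5 + 2Q ⇒ Q = 7.875, P = 50 − 7.875 = 42.125.
Competitive equilibrium sets price equal to marginal cost: 50 − Q = 18.5 + 2Q, so Q = 10.5 and P = 39.5.
Ratio Q_m/Q_c = 7.875/10.5 = 0.75.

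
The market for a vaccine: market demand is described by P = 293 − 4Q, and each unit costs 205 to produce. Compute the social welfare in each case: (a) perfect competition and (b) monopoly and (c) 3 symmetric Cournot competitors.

Competition: TS = 968; Monopoly: TS = 726; Cournot: TS = 907.5

Competitive firms price at marginal cost: P = 205, giving Q = 22.
CS = ½·(293 − 205)·22 = 968; PS = (205 − 205)·22 = 0; TS = 968.
The monopolist equates marginal revenue to marginal cost: 293 − 8Q = 205, so Q = 11. From demand, P = 249.
CS = ½·(293 − 249)·11 = 242; PS = (249 − 205)·11 = 484; TS = 726.
With 3 symmetric Cournot firms, each firm's FOC gives 293 − 16q = 205, so q = 5.5, Q = 3·5.5 = 16.5, and P = 227.
CS = ½·(293 − 227)·16.5 = 544.5; PS = (227 − 205)·16.5 = 363; TS = 907.5.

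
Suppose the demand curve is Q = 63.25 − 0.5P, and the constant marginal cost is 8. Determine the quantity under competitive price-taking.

Q = 59.25

Inverting demand: P = 126.5 − 2Q.
Competitive firms price at marginal cost: P = 8, giving Q = 59.25.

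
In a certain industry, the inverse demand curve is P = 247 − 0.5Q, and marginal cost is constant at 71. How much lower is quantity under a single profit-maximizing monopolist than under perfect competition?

Perfect competition: P = MC = 71, so 247 − 0.5Q = 71 and Q = 352.
Monopoly sets MR = MC: 247 − Q = 71 ⇒ Q = 176, P = 247 − 0.5·176 = 159.
Change in quantity: 176 − 352 = −176.

Quantity falls by 176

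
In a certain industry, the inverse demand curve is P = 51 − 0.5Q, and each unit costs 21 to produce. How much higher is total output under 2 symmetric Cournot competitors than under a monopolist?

A monopolist chooses Q where MR = MC. MR = 51 − Q; setting this equal to 21 gives Q = 30 and P = 36.
In a 2-firm Cournot equilibrium, symmetry and the first-order condition give q = (51 − 21)/(1.5) = 20. So Q = 40 and P = 31.
Change in total output: 40 − 30 = 10.

Q rises by 10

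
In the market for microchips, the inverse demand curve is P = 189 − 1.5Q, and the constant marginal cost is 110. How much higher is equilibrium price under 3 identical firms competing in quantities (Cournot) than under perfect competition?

Equilibrium price rises by 19.75

Competitive firms price at marginal cost: P = 110, giving Q = 158/3.
In a 3-firm Cournot equilibrium, symmetry and the first-order condition give q = (189 − 110)/(6) = 79/6. So Q = 39.5 and P = 129.75.
Change in equilibrium price: 129.75 − 110 = 19.75.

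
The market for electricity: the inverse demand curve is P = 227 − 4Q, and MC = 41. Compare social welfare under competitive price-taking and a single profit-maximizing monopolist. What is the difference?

TS falls by 1081.125

Perfect competition: P = MC = 41, so 227 − 4Q = 41 and Q = 46.5.
CS = ½·(227 − 41)·46.5 = 4324.5; PS = (41 − 41)·46.5 = 0; TS = 4324.5.
The monopolist equates marginal revenue to marginal cost: 227 − 8Q = 41, so Q = 23.25. From demand, P = 134.
CS = ½·(227 − 134)·23.25 = 1081.125; PS = (134 − 41)·23.25 = 2162.25; TS = 3243.375.
Change in social welfare: 3243.375 − 4324.5 = −1081.125.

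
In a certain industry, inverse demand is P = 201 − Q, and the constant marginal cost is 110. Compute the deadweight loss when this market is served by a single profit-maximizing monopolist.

Competitive firms price at marginal cost: P = 110, giving Q = 91.
A monopolist chooses Q where MR = MC. MR = 201 − 2Q; setting this equal to 110 gives Q = 45.5 and P = 155.5.
DWL is the triangle between Q = 45.5 and Q = 91: ½·(91 − 45.5)·(155.5 − 110) = 1035.125.

DWL = 1035.125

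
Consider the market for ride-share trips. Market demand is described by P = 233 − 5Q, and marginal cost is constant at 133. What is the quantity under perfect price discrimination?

Under first-degree price discrimination the firm charges each unit its demand price and produces up to where P = MC, i.e. Q = 20. Consumer surplus is zero; producer surplus equals total surplus.

Q = 20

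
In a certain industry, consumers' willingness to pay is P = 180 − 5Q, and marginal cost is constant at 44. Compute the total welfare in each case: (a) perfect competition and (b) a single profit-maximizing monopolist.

Perfect competition: P = MC = 44, so 180 − 5Q = 44 and Q = 27.2.
CS = ½·(180 − 44)·27.2 = 1849.6; PS = (44 − 44)·27.2 = 0; TS = 1849.6.
The monopolist equates marginal revenue to marginal cost: 180 − 10Q = 44, so Q = 13.6. From demand, P = 112.
CS = ½·(180 − 112)·13.6 = 462.4; PS = (112 − 44)·13.6 = 924.8; TS = 1387.2.

Competition: TS = 1849.6; Monopoly: TS = 1387.2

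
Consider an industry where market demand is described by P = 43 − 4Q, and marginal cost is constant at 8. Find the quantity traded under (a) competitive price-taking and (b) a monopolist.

Under competition P = MC = 8, so Q = (43 − 8)/4 = 8.75.
The monopolist equates marginal revenue to marginal cost: 43 − 8Q = 8, so Q = 4.375. From demand, P = 25.5.

Competition: Q = 8.75; Monopoly: Q = 4.375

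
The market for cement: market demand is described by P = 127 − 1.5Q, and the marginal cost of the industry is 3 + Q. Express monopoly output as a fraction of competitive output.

A monopolist chooses Q where MR = MC. MR = 127 − 3Q; setting this equal to 3 + Q gives Q = 31 and P = 80.5.
Under competition P = MC: 127 − 1.5Q = 3 + Q ⇒ Q = 49.6, P = 52.6.
Ratio Q_m/Q_c = 31/49.6 = 0.625.

Q_m/Q_c = 0.625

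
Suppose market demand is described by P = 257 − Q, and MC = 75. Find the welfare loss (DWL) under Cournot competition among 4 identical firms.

Perfect competition: P = MC = 75, so 257 − Q = 75 and Q = 182.
Cournot with 4 identical firms: the symmetric best-response condition is 257 − 5q = 75. Each firm produces q = 36.4, total output Q = 145.6, price P = 111.4.
DWL is the triangle between Q = 145.6 and Q = 182: ½·(182 − 145.6)·(111.4 − 75) = 662.48.

DWL = 662.48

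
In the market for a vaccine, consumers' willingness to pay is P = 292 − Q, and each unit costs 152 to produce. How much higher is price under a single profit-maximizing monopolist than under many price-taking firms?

Price rises by 70

Under competition P = MC = 152, so Q = (292 − 152)/1 = 140.
A monopolist chooses Q where MR = MC. MR = 292 − 2Q; setting this equal to 152 gives Q = 70 and P = 222.
Change in price: 222 − 152 = 70.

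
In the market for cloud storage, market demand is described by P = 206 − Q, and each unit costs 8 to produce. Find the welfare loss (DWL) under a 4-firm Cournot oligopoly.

Under competition P = MC = 8, so Q = (206 − 8)/1 = 198.
Cournot with 4 identical firms: the symmetric best-response condition is 206 − 5q = 8. Each firm produces q = 39.6, total output Q = 158.4, price P = 47.6.
DWL is the triangle between Q = 158.4 and Q = 198: ½·(198 − 158.4)·(47.6 − 8) = 784.08.

DWL = 784.08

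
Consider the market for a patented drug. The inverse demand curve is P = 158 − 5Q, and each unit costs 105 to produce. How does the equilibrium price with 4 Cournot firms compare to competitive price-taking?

In a 4-firm Cournot equilibrium, symmetry and the first-order condition give q = (158 − 105)/(25) = 2.12. So Q = 8.48 and P = 115.6.
Under competition P = MC = 105, so Q = (158 − 105)/5 = 10.6.

Cournot: P = 115.6; Competition: P = 105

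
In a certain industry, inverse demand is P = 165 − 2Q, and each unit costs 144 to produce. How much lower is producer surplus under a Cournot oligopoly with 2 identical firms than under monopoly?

PS falls by 6.125

A monopolist chooses Q where MR = MC. MR = 165 − 4Q; setting this equal to 144 gives Q = 5.25 and P = 154.5.
PS = (154.5 − 144)·5.25 = 55.125.
With 2 symmetric Cournot firms, each firm's FOC gives 165 − 6q = 144, so q = 3.5, Q = 2·3.5 = 7, and P = 151.
PS = (151 − 144)·7 = 49.
Change in producer surplus: 49 − 55.125 = −6.125.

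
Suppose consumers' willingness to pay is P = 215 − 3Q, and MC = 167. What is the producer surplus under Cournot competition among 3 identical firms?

PS = 144

With 3 symmetric Cournot firms, each firm's FOC gives 215 − 12q = 167, so q = 4, Q = 3·4 = 12, and P = 179.
PS = (179 − 167)·12 = 144.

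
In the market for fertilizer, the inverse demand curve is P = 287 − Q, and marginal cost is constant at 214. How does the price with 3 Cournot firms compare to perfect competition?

Cournot: P = 232.25; Competition: P = 214

With 3 symmetric Cournot firms, each firm's FOC gives 287 − 4q = 214, so q = 18.25, Q = 3·18.25 = 54.75, and P = 232.25.
Under competition P = MC = 214, so Q = (287 − 214)/1 = 73.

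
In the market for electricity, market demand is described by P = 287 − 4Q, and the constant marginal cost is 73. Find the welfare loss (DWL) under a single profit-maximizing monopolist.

DWL = 1431.125

Under competition P = MC = 73, so Q = (287 − 73)/4 = 53.5.
Monopoly sets MR = MC: 287 − 8Q = 73 ⇒ Q = 26.75, P = 287 − 4·26.75 = 180.
DWL is the triangle between Q = 26.75 and Q = 53.5: ½·(53.5 − 26.75)·(180 − 73) = 1431.125.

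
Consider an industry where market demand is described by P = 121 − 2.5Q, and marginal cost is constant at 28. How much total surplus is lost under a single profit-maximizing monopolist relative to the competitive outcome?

Under competition P = MC = 28, so Q = (121 − 28)/2.5 = 37.2.
A monopolist chooses Q where MR = MC. MR = 121 − 5Q; setting this equal to 28 gives Q = 18.6 and P = 74.5.
DWL is the triangle between Q = 18.6 and Q = 37.2: ½·(37.2 − 18.6)·(74.5 − 28) = 432.45.

DWL = 432.45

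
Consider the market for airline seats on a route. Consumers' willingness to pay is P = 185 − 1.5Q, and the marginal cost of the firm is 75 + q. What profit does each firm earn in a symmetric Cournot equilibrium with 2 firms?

π_i = 800

Cournot with 2 identical firms: the symmetric best-response condition is 185 − 4.5q = 75 + q. Each firm produces q = 20, total output Q = 40, price P = 125.
Each firm's profit = 125·20 − (75·20 + ½·1·20²) = 800.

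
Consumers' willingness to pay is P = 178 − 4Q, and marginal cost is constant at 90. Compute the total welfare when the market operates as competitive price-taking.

TS = 968

Competitive firms price at marginal cost: P = 90, giving Q = 22.
CS = ½·(178 − 90)·22 = 968; PS = (90 − 90)·22 = 0; TS = 968.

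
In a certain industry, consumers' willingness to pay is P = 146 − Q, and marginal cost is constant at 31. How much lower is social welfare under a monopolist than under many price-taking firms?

Under competition P = MC = 31, so Q = (146 − 31)/1 = 115.
CS = ½·(146 − 31)·115 = 6612.5; PS = (31 − 31)·115 = 0; TS = 6612.5.
Monopoly sets MR = MC: 146 − 2Q = 31 ⇒ Q = 57.5, P = 146 − 57.5 = 88.5.
CS = ½·(146 − 88.5)·57.5 = 1653.125; PS = (88.5 − 31)·57.5 = 3306.25; TS = 4959.375.
Change in social welfare: 4959.375 − 6612.5 = −1653.125.

TS falls by 1653.125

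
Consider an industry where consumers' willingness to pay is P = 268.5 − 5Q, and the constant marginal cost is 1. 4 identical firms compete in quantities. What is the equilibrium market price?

P = 54.5

Cournot with 4 identical firms: the symmetric best-response condition is 268.5 − 25q = 1. Each firm produces q = 10.7, total output Q = 42.8, price P = 54.5.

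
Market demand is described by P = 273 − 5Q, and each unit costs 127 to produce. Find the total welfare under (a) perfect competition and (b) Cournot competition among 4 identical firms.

Perfect competition: P = MC = 127, so 273 − 5Q = 127 and Q = 29.2.
CS = ½·(273 − 127)·29.2 = 2131.6; PS = (127 − 127)·29.2 = 0; TS = 2131.6.
With 4 symmetric Cournot firms, each firm's FOC gives 273 − 25q = 127, so q = 5.84, Q = 4·5.84 = 23.36, and P = 156.2.
CS = ½·(273 − 156.2)·23.36 = 1364.224; PS = (156.2 − 127)·23.36 = 682.112; TS = 2046.336.

Competition: TS = 2131.6; Cournot: TS = 2046.336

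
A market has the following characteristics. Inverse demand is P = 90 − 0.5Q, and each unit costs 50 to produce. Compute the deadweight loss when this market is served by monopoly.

Under competition P = MC = 50, so Q = (90 − 50)/0.5 = 80.
Monopoly sets MR = MC: 90 − Q = 50 ⇒ Q = 40, P = 90 − 0.5·40 = 70.
DWL is the triangle between Q = 40 and Q = 80: ½·(80 − 40)·(70 − 50) = 400.

DWL = 400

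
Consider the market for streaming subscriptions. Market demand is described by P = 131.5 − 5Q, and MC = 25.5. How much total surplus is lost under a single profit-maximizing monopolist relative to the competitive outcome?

DWL = 280.9

Perfect competition: P = MC = 25.5, so 131.5 − 5Q = 25.5 and Q = 21.2.
A monopolist chooses Q where MR = MC. MR = 131.5 − 10Q; setting this equal to 25.5 gives Q = 10.6 and P = 78.5.
DWL is the triangle between Q = 10.6 and Q = 21.2: ½·(21.2 − 10.6)·(78.5 − 25.5) = 280.9.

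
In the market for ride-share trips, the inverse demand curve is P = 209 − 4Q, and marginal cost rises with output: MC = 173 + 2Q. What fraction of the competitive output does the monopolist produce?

Q_m/Q_c = 0.6

The monopolist equates marginal revenue to marginal cost: 209 − 8Q = 173 + 2Q, so Q = 3.6. From demand, P = 194.6.
Competitive equilibrium sets price equal to marginal cost: 209 − 4Q = 173 + 2Q, so Q = 6 and P = 185.
Ratio Q_m/Q_c = 3.6/6 = 0.6.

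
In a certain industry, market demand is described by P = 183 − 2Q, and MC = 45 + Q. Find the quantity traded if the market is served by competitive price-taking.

Q = 46

Competitive equilibrium sets price equal to marginal cost: 183 − 2Q = 45 + Q, so Q = 46 and P = 91.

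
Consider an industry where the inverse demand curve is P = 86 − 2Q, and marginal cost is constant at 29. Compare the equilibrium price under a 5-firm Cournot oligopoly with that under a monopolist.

With 5 symmetric Cournot firms, each firm's FOC gives 86 − 12q = 29, so q = 4.75, Q = 5·4.75 = 23.75, and P = 38.5.
The monopolist equates marginal revenue to marginal cost: 86 − 4Q = 29, so Q = 14.25. From demand, P = 57.5.

Cournot: P = 38.5; Monopoly: P = 57.5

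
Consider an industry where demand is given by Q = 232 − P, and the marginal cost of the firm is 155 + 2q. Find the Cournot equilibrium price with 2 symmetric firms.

P = 201.2

Inverting demand: P = 232 − Q.
In a 2-firm Cournot equilibrium, symmetry and the first-order condition give q = (232 − 155)/(5) = 15.4. So Q = 30.8 and P = 201.2.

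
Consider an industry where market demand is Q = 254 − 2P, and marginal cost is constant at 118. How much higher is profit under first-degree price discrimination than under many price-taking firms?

Profit rises by 81

Inverting demand: P = 127 − 0.5Q.
Under competition P = MC = 118, so Q = (127 − 118)/0.5 = 18.
Profit = (118 − 118)·18 = 0.
With perfect price discrimination, output is the efficient level Q = 18 (where demand meets MC), but every buyer pays their willingness to pay: CS = 0 and PS = total surplus.
PS equals the full surplus area, 81. Profit = 81 = 81.
Change in profit: 81 − 0 = 81.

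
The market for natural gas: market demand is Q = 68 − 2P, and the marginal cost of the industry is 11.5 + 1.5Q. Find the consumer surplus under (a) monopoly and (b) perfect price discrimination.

Inverting demand: P = 34 − 0.5Q.
The monopolist equates marginal revenue to marginal cost: 34 − Q = 11.5 + 1.5Q, so Q = 9. From demand, P = 29.5.
CS = ½·(34 − 29.5)·9 = 20.25.
A perfectly discriminating monopolist sells every unit with P(Q) ≥ MC(Q), so output equals the competitive quantity Q = 11.25. Each buyer pays their reservation price, so CS = 0 and the firm captures all surplus.
CS = 0.

Monopoly: CS = 20.25; Perfect PD: CS = 0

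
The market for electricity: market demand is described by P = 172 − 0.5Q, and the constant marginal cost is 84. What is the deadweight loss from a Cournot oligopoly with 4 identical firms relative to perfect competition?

Under competition P = MC = 84, so Q = (172 − 84)/0.5 = 176.
Cournot with 4 identical firms: the symmetric best-response condition is 172 − 2.5q = 84. Each firm produces q = 35.2, total output Q = 140.8, price P = 101.6.
DWL is the triangle between Q = 140.8 and Q = 176: ½·(176 − 140.8)·(101.6 − 84) = 309.76.

DWL = 309.76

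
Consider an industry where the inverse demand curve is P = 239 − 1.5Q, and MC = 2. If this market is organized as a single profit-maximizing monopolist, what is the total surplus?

TS = 14042.25

Monopoly sets MR = MC: 239 − 3Q = 2 ⇒ Q = 79, P = 239 − 1.5·79 = 120.5.
CS = ½·(239 − 120.5)·79 = 4680.75; PS = (120.5 − 2)·79 = 9361.5; TS = 14042.25.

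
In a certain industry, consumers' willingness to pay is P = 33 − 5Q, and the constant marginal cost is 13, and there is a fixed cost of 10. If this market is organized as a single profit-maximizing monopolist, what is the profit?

Profit = 10

The monopolist equates marginal revenue to marginal cost: 33 − 10Q = 13, so Q = 2. From demand, P = 23.
Profit = (23 − 13)·2 − 10 = 10.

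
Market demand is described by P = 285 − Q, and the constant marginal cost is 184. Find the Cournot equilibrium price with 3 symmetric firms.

P = 209.25

With 3 symmetric Cournot firms, each firm's FOC gives 285 − 4q = 184, so q = 25.25, Q = 3·25.25 = 75.75, and P = 209.25.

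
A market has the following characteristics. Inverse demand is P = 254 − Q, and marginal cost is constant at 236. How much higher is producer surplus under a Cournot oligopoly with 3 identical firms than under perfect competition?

Perfect competition: P = MC = 236, so 254 − Q = 236 and Q = 18.
PS = (236 − 236)·18 = 0.
Cournot with 3 identical firms: the symmetric best-response condition is 254 − 4q = 236. Each firm produces q = 4.5, total output Q = 13.5, price P = 240.5.
PS = (240.5 − 236)·13.5 = 60.75.
Change in producer surplus: 60.75 − 0 = 60.75.

PS rises by 60.75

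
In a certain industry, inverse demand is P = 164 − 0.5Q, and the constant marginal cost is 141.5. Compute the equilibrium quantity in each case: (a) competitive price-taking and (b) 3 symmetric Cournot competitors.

Competitive firms price at marginal cost: P = 141.5, giving Q = 45.
In a 3-firm Cournot equilibrium, symmetry and the first-order condition give q = (164 − 141.5)/(2) = 11.25. So Q = 33.75 and P = 147.125.

Competition: Q = 45; Cournot: Q = 33.75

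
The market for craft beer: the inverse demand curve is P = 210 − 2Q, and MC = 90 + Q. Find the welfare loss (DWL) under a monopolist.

DWL = 384

Under competition P = MC: 210 − 2Q = 90 + Q ⇒ Q = 40, P = 130.
The monopolist equates marginal revenue to marginal cost: 210 − 4Q = 90 + Q, so Q = 24. From demand, P = 162.
CS = ½·(210 − 130)·40 = 1600; PS = (130·40 − 90·40 − ½·1·40²) = 800; TS = 2400.
CS = ½·(210 − 162)·24 = 576; PS = (162·24 − 90·24 − ½·1·24²) = 1440; TS = 2016.
DWL = 2400 − 2016 = 384.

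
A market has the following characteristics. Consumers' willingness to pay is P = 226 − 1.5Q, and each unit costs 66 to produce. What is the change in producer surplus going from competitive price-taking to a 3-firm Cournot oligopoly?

Competitive firms price at marginal cost: P = 66, giving Q = 320/3.
PS = (66 − 66)·320/3 = 0.
With 3 symmetric Cournot firms, each firm's FOC gives 226 − 6q = 66, so q = 80/3, Q = 3·80/3 = 80, and P = 106.
PS = (106 − 66)·80 = 3200.
Change in producer surplus: 3200 − 0 = 3200.

Producer surplus rises by 3200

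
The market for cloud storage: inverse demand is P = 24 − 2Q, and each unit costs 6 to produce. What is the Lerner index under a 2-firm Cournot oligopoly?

With 2 symmetric Cournot firms, each firm's FOC gives 24 − 6q = 6, so q = 3, Q = 2·3 = 6, and P = 12.
Lerner index = (P − MC)/P = (12 − 6)/12 = 0.5.

Lerner index = 0.5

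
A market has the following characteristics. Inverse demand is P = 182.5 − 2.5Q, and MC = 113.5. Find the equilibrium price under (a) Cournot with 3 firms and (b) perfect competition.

Cournot: P = 130.75; Competition: P = 113.5

With 3 symmetric Cournot firms, each firm's FOC gives 182.5 − 10q = 113.5, so q = 6.9, Q = 3·6.9 = 20.7, and P = 130.75.
Competitive firms price at marginal cost: P = 113.5, giving Q = 27.6.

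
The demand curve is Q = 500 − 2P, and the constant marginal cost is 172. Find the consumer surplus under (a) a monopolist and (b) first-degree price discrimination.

Monopoly: CS = 1521; Perfect PD: CS = 0

Inverting demand: P = 250 − 0.5Q.
Monopoly sets MR = MC: 250 − Q = 172 ⇒ Q = 78, P = 250 − 0.5·78 = 211.
CS = ½·(250 − 211)·78 = 1521.
A perfectly discriminating monopolist sells every unit with P(Q) ≥ MC(Q), so output equals the competitive quantity Q = 156. Each buyer pays their reservation price, so CS = 0 and the firm captures all surplus.
CS = 0.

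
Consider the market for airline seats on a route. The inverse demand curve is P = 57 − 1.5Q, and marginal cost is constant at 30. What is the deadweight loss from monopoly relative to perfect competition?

DWL = 60.75

Perfect competition: P = MC = 30, so 57 − 1.5Q = 30 and Q = 18.
Monopoly sets MR = MC: 57 − 3Q = 30 ⇒ Q = 9, P = 57 − 1.5·9 = 43.5.
DWL is the triangle between Q = 9 and Q = 18: ½·(18 − 9)·(43.5 − 30) = 60.75.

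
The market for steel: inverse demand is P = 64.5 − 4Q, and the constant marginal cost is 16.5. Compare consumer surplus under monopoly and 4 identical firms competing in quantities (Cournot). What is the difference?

Consumer surplus rises by 112.32

Monopoly sets MR = MC: 64.5 − 8Q = 16.5 ⇒ Q = 6, P = 64.5 − 4·6 = 40.5.
CS = ½·(64.5 − 40.5)·6 = 72.
Cournot with 4 identical firms: the symmetric best-response condition is 64.5 − 20q = 16.5. Each firm produces q = 2.4, total output Q = 9.6, price P = 26.1.
CS = ½·(64.5 − 26.1)·9.6 = 184.32.
Change in consumer surplus: 184.32 − 72 = 112.32.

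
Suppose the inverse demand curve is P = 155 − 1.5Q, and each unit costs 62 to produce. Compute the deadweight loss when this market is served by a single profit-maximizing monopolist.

DWL = 720.75

Under competition P = MC = 62, so Q = (155 − 62)/1.5 = 62.
A monopolist chooses Q where MR = MC. MR = 155 − 3Q; setting this equal to 62 gives Q = 31 and P = 108.5.
DWL is the triangle between Q = 31 and Q = 62: ½·(62 − 31)·(108.5 − 62) = 720.75.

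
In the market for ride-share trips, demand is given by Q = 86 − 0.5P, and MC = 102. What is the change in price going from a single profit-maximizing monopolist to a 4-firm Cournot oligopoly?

Inverting demand: P = 172 − 2Q.
A monopolist chooses Q where MR = MC. MR = 172 − 4Q; setting this equal to 102 gives Q = 17.5 and P = 137.
With 4 symmetric Cournot firms, each firm's FOC gives 172 − 10q = 102, so q = 7, Q = 4·7 = 28, and P = 116.
Change in price: 116 − 137 = −21.

Price falls by 21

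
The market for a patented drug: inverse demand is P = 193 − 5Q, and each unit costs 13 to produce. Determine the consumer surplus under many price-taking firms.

CS = 3240

Competitive firms price at marginal cost: P = 13, giving Q = 36.
CS = ½·(193 − 13)·36 = 3240.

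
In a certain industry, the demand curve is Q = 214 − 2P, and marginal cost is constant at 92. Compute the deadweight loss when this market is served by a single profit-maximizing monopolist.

Inverting demand: P = 107 − 0.5Q.
Perfect competition: P = MC = 92, so 107 − 0.5Q = 92 and Q = 30.
A monopolist chooses Q where MR = MC. MR = 107 − Q; setting this equal to 92 gives Q = 15 and P = 99.5.
DWL is the triangle between Q = 15 and Q = 30: ½·(30 − 15)·(99.5 − 92) = 56.25.

DWL = 56.25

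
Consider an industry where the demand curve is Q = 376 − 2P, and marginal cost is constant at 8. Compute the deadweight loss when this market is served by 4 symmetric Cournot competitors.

DWL = 1296

Inverting demand: P = 188 − 0.5Q.
Under competition P = MC = 8, so Q = (188 − 8)/0.5 = 360.
Cournot with 4 identical firms: the symmetric best-response condition is 188 − 2.5q = 8. Each firm produces q = 72, total output Q = 288, price P = 44.
DWL is the triangle between Q = 288 and Q = 360: ½·(360 − 288)·(44 − 8) = 1296.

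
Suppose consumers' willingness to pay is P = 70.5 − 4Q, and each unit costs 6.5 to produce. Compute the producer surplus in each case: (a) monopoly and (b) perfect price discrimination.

Monopoly: PS = 256; Perfect PD: PS = 512

A monopolist chooses Q where MR = MC. MR = 70.5 − 8Q; setting this equal to 6.5 gives Q = 8 and P = 38.5.
PS = (38.5 − 6.5)·8 = 256.
With perfect price discrimination, output is the efficient level Q = 16 (where demand meets MC), but every buyer pays their willingness to pay: CS = 0 and PS = total surplus.
PS = ½·(70.5 − 6.5)·16 = 512.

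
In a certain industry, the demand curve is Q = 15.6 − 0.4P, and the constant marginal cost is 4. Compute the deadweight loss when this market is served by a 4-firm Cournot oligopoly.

DWL = 9.8

Inverting demand: P = 39 − 2.5Q.
Under competition P = MC = 4, so Q = (39 − 4)/2.5 = 14.
Cournot with 4 identical firms: the symmetric best-response condition is 39 − 12.5q = 4. Each firm produces q = 2.8, total output Q = 11.2, price P = 11.
DWL is the triangle between Q = 11.2 and Q = 14: ½·(14 − 11.2)·(11 − 4) = 9.8.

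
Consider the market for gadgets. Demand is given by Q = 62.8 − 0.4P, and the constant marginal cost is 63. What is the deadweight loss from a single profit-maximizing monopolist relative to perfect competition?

DWL = 441.8

Inverting demand: P = 157 − 2.5Q.
Perfect competition: P = MC = 63, so 157 − 2.5Q = 63 and Q = 37.6.
Monopoly sets MR = MC: 157 − 5Q = 63 ⇒ Q = 18.8, P = 157 − 2.5·18.8 = 110.
DWL is the triangle between Q = 18.8 and Q = 37.6: ½·(37.6 − 18.8)·(110 − 63) = 441.8.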